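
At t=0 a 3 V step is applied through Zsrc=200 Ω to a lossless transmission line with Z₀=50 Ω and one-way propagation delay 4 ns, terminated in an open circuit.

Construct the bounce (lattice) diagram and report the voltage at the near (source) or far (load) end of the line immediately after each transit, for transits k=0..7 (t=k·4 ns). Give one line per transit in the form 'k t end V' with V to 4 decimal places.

0 0 source 0.6000
1 4 load 1.2000
2 8 source 1.5600
3 12 load 1.9200
4 16 source 2.1360
5 20 load 2.3520
6 24 source 2.4816
7 28 load 2.6112

Γ_L=1.000000, Γ_S=0.600000; launch V₁=3·50/250=0.600000
k=0 src: V=0.6000
k=1 load: inc=0.600000, refl=0.600000·1.000000=0.6000; V=0.000000+0.600000+0.600000=1.2000
k=2 src: inc=0.600000, refl=0.600000·0.600000=0.3600; V=0.600000+0.600000+0.360000=1.5600
k=3 load: inc=0.360000, refl=0.360000·1.000000=0.3600; V=1.200000+0.360000+0.360000=1.9200
k=4 src: inc=0.360000, refl=0.360000·0.600000=0.2160; V=1.560000+0.360000+0.216000=2.1360
k=5 load: inc=0.216000, refl=0.216000·1.000000=0.2160; V=1.920000+0.216000+0.216000=2.3520
k=6 src: inc=0.216000, refl=0.216000·0.600000=0.1296; V=2.136000+0.216000+0.129600=2.4816
k=7 load: inc=0.129600, refl=0.129600·1.000000=0.1296; V=2.352000+0.129600+0.129600=2.6112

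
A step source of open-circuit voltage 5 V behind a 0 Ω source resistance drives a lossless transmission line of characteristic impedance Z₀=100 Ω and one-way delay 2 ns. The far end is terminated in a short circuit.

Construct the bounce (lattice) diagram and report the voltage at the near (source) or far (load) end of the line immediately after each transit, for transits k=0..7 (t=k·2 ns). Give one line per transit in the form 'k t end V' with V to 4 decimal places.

Γ_L=-1.000000, Γ_S=-1.000000; launch V₁=5·100/100=5.000000
k=0 src: V=5.0000
k=1 load: inc=5.000000, refl=5.000000·-1.000000=-5.0000; V=0.000000+5.000000+-5.000000=0.0000
k=2 src: inc=-5.000000, refl=-5.000000·-1.000000=5.0000; V=5.000000+-5.000000+5.000000=5.0000
k=3 load: inc=5.000000, refl=5.000000·-1.000000=-5.0000; V=0.000000+5.000000+-5.000000=0.0000
k=4 src: inc=-5.000000, refl=-5.000000·-1.000000=5.0000; V=5.000000+-5.000000+5.000000=5.0000
k=5 load: inc=5.000000, refl=5.000000·-1.000000=-5.0000; V=0.000000+5.000000+-5.000000=0.0000
k=6 src: inc=-5.000000, refl=-5.000000·-1.000000=5.0000; V=5.000000+-5.000000+5.000000=5.0000
k=7 load: inc=5.000000, refl=5.000000·-1.000000=-5.0000; V=0.000000+5.000000+-5.000000=0.0000

0 0 source 5.0000
1 2 load 0.0000
2 4 source 5.0000
3 6 load 0.0000
4 8 source 5.0000
5 10 load 0.0000
6 12 source 5.0000
7 14 load 0.0000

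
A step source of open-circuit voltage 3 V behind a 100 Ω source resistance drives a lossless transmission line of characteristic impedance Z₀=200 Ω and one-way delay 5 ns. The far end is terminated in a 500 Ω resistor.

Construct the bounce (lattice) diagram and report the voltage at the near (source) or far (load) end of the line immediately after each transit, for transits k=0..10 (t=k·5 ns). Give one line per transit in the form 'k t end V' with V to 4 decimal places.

0 0 source 2.0000
1 5 load 2.8571
2 10 source 2.5714
3 15 load 2.4490
4 20 source 2.4898
5 25 load 2.5073
6 30 source 2.5015
7 35 load 2.4990
8 40 source 2.4998
9 45 load 2.5001
10 50 source 2.5000

Γ_L=0.428571, Γ_S=-0.333333; launch V₁=3·200/300=2.000000
k=0 src: V=2.0000
k=1 load: inc=2.000000, refl=2.000000·0.428571=0.8571; V=0.000000+2.000000+0.857143=2.8571
k=2 src: inc=0.857143, refl=0.857143·-0.333333=-0.2857; V=2.000000+0.857143+-0.285714=2.5714
k=3 load: inc=-0.285714, refl=-0.285714·0.428571=-0.1224; V=2.857143+-0.285714+-0.122449=2.4490
k=4 src: inc=-0.122449, refl=-0.122449·-0.333333=0.0408; V=2.571429+-0.122449+0.040816=2.4898
k=5 load: inc=0.040816, refl=0.040816·0.428571=0.0175; V=2.448980+0.040816+0.017493=2.5073
k=6 src: inc=0.017493, refl=0.017493·-0.333333=-0.0058; V=2.489796+0.017493+-0.005831=2.5015
k=7 load: inc=-0.005831, refl=-0.005831·0.428571=-0.0025; V=2.507289+-0.005831+-0.002499=2.4990
k=8 src: inc=-0.002499, refl=-0.002499·-0.333333=0.0008; V=2.501458+-0.002499+0.000833=2.4998
k=9 load: inc=0.000833, refl=0.000833·0.428571=0.0004; V=2.498959+0.000833+0.000357=2.5001
k=10 src: inc=0.000357, refl=0.000357·-0.333333=-0.0001; V=2.499792+0.000357+-0.000119=2.5000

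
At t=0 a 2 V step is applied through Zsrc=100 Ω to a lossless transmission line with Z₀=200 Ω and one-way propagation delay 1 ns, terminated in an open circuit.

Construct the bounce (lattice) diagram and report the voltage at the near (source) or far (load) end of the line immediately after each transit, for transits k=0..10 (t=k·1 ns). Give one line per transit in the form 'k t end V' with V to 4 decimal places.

Γ_L=1.000000, Γ_S=-0.333333; launch V₁=2·200/300=1.333333
k=0 src: V=1.3333
k=1 load: inc=1.333333, refl=1.333333·1.000000=1.3333; V=0.000000+1.333333+1.333333=2.6667
k=2 src: inc=1.333333, refl=1.333333·-0.333333=-0.4444; V=1.333333+1.333333+-0.444444=2.2222
k=3 load: inc=-0.444444, refl=-0.444444·1.000000=-0.4444; V=2.666667+-0.444444+-0.444444=1.7778
k=4 src: inc=-0.444444, refl=-0.444444·-0.333333=0.1481; V=2.222222+-0.444444+0.148148=1.9259
k=5 load: inc=0.148148, refl=0.148148·1.000000=0.1481; V=1.777778+0.148148+0.148148=2.0741
k=6 src: inc=0.148148, refl=0.148148·-0.333333=-0.0494; V=1.925926+0.148148+-0.049383=2.0247
k=7 load: inc=-0.049383, refl=-0.049383·1.000000=-0.0494; V=2.074074+-0.049383+-0.049383=1.9753
k=8 src: inc=-0.049383, refl=-0.049383·-0.333333=0.0165; V=2.024691+-0.049383+0.016461=1.9918
k=9 load: inc=0.016461, refl=0.016461·1.000000=0.0165; V=1.975309+0.016461+0.016461=2.0082
k=10 src: inc=0.016461, refl=0.016461·-0.333333=-0.0055; V=1.991770+0.016461+-0.005487=2.0027

0 0 source 1.3333
1 1 load 2.6667
2 2 source 2.2222
3 3 load 1.7778
4 4 source 1.9259
5 5 load 2.0741
6 6 source 2.0247
7 7 load 1.9753
8 8 source 1.9918
9 9 load 2.0082
10 10 source 2.0027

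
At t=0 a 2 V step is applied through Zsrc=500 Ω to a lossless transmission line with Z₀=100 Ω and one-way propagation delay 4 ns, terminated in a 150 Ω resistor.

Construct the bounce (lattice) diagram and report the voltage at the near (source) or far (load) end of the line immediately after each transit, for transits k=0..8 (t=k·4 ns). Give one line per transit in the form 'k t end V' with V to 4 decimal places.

Γ_L=0.200000, Γ_S=0.666667; launch V₁=2·100/600=0.333333
k=0 src: V=0.3333
k=1 load: inc=0.333333, refl=0.333333·0.200000=0.0667; V=0.000000+0.333333+0.066667=0.4000
k=2 src: inc=0.066667, refl=0.066667·0.666667=0.0444; V=0.333333+0.066667+0.044444=0.4444
k=3 load: inc=0.044444, refl=0.044444·0.200000=0.0089; V=0.400000+0.044444+0.008889=0.4533
k=4 src: inc=0.008889, refl=0.008889·0.666667=0.0059; V=0.444444+0.008889+0.005926=0.4593
k=5 load: inc=0.005926, refl=0.005926·0.200000=0.0012; V=0.453333+0.005926+0.001185=0.4604
k=6 src: inc=0.001185, refl=0.001185·0.666667=0.0008; V=0.459259+0.001185+0.000790=0.4612
k=7 load: inc=0.000790, refl=0.000790·0.200000=0.0002; V=0.460444+0.000790+0.000158=0.4614
k=8 src: inc=0.000158, refl=0.000158·0.666667=0.0001; V=0.461235+0.000158+0.000105=0.4615

0 0 source 0.3333
1 4 load 0.4000
2 8 source 0.4444
3 12 load 0.4533
4 16 source 0.4593
5 20 load 0.4604
6 24 source 0.4612
7 28 load 0.4614
8 32 source 0.4615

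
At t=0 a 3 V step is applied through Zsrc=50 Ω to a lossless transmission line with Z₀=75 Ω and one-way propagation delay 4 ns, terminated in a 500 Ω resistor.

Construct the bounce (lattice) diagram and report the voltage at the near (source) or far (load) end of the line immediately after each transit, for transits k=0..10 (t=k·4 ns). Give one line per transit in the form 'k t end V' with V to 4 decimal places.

Γ_L=0.739130, Γ_S=-0.200000; launch V₁=3·75/125=1.800000
k=0 src: V=1.8000
k=1 load: inc=1.800000, refl=1.800000·0.739130=1.3304; V=0.000000+1.800000+1.330435=3.1304
k=2 src: inc=1.330435, refl=1.330435·-0.200000=-0.2661; V=1.800000+1.330435+-0.266087=2.8643
k=3 load: inc=-0.266087, refl=-0.266087·0.739130=-0.1967; V=3.130435+-0.266087+-0.196673=2.6677
k=4 src: inc=-0.196673, refl=-0.196673·-0.200000=0.0393; V=2.864348+-0.196673+0.039335=2.7070
k=5 load: inc=0.039335, refl=0.039335·0.739130=0.0291; V=2.667675+0.039335+0.029073=2.7361
k=6 src: inc=0.029073, refl=0.029073·-0.200000=-0.0058; V=2.707009+0.029073+-0.005815=2.7303
k=7 load: inc=-0.005815, refl=-0.005815·0.739130=-0.0043; V=2.736083+-0.005815+-0.004298=2.7260
k=8 src: inc=-0.004298, refl=-0.004298·-0.200000=0.0009; V=2.730268+-0.004298+0.000860=2.7268
k=9 load: inc=0.000860, refl=0.000860·0.739130=0.0006; V=2.725970+0.000860+0.000635=2.7275
k=10 src: inc=0.000635, refl=0.000635·-0.200000=-0.0001; V=2.726830+0.000635+-0.000127=2.7273

0 0 source 1.8000
1 4 load 3.1304
2 8 source 2.8643
3 12 load 2.6677
4 16 source 2.7070
5 20 load 2.7361
6 24 source 2.7303
7 28 load 2.7260
8 32 source 2.7268
9 36 load 2.7275
10 40 source 2.7273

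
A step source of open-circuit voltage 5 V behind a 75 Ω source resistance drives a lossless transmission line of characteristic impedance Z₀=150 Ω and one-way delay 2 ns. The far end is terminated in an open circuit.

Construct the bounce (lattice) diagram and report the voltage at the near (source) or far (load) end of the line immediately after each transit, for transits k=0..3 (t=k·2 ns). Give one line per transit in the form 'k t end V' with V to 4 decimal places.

Γ_L=1.000000, Γ_S=-0.333333; launch V₁=5·150/225=3.333333
k=0 src: V=3.3333
k=1 load: inc=3.333333, refl=3.333333·1.000000=3.3333; V=0.000000+3.333333+3.333333=6.6667
k=2 src: inc=3.333333, refl=3.333333·-0.333333=-1.1111; V=3.333333+3.333333+-1.111111=5.5556
k=3 load: inc=-1.111111, refl=-1.111111·1.000000=-1.1111; V=6.666667+-1.111111+-1.111111=4.4444

0 0 source 3.3333
1 2 load 6.6667
2 4 source 5.5556
3 6 load 4.4444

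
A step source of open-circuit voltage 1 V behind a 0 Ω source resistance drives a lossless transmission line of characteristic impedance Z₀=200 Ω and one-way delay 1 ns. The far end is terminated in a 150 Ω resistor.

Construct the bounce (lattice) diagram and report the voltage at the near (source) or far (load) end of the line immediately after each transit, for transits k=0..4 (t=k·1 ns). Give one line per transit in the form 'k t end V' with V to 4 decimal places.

Γ_L=-0.142857, Γ_S=-1.000000; launch V₁=1·200/200=1.000000
k=0 src: V=1.0000
k=1 load: inc=1.000000, refl=1.000000·-0.142857=-0.1429; V=0.000000+1.000000+-0.142857=0.8571
k=2 src: inc=-0.142857, refl=-0.142857·-1.000000=0.1429; V=1.000000+-0.142857+0.142857=1.0000
k=3 load: inc=0.142857, refl=0.142857·-0.142857=-0.0204; V=0.857143+0.142857+-0.020408=0.9796
k=4 src: inc=-0.020408, refl=-0.020408·-1.000000=0.0204; V=1.000000+-0.020408+0.020408=1.0000

0 0 source 1.0000
1 1 load 0.8571
2 2 source 1.0000
3 3 load 0.9796
4 4 source 1.0000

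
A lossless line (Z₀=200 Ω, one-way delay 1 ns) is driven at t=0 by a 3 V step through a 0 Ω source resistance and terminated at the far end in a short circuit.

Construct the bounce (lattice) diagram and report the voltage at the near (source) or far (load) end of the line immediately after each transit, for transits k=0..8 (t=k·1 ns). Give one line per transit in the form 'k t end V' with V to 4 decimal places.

0 0 source 3.0000
1 1 load 0.0000
2 2 source 3.0000
3 3 load 0.0000
4 4 source 3.0000
5 5 load 0.0000
6 6 source 3.0000
7 7 load 0.0000
8 8 source 3.0000

Γ_L=-1.000000, Γ_S=-1.000000; launch V₁=3·200/200=3.000000
k=0 src: V=3.0000
k=1 load: inc=3.000000, refl=3.000000·-1.000000=-3.0000; V=0.000000+3.000000+-3.000000=0.0000
k=2 src: inc=-3.000000, refl=-3.000000·-1.000000=3.0000; V=3.000000+-3.000000+3.000000=3.0000
k=3 load: inc=3.000000, refl=3.000000·-1.000000=-3.0000; V=0.000000+3.000000+-3.000000=0.0000
k=4 src: inc=-3.000000, refl=-3.000000·-1.000000=3.0000; V=3.000000+-3.000000+3.000000=3.0000
k=5 load: inc=3.000000, refl=3.000000·-1.000000=-3.0000; V=0.000000+3.000000+-3.000000=0.0000
k=6 src: inc=-3.000000, refl=-3.000000·-1.000000=3.0000; V=3.000000+-3.000000+3.000000=3.0000
k=7 load: inc=3.000000, refl=3.000000·-1.000000=-3.0000; V=0.000000+3.000000+-3.000000=0.0000
k=8 src: inc=-3.000000, refl=-3.000000·-1.000000=3.0000; V=3.000000+-3.000000+3.000000=3.0000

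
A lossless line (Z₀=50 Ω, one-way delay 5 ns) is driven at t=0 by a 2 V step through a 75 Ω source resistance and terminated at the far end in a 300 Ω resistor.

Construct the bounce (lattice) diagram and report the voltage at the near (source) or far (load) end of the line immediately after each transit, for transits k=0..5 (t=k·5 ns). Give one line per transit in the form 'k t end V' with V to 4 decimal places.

0 0 source 0.8000
1 5 load 1.3714
2 10 source 1.4857
3 15 load 1.5673
4 20 source 1.5837
5 25 load 1.5953

Γ_L=0.714286, Γ_S=0.200000; launch V₁=2·50/125=0.800000
k=0 src: V=0.8000
k=1 load: inc=0.800000, refl=0.800000·0.714286=0.5714; V=0.000000+0.800000+0.571429=1.3714
k=2 src: inc=0.571429, refl=0.571429·0.200000=0.1143; V=0.800000+0.571429+0.114286=1.4857
k=3 load: inc=0.114286, refl=0.114286·0.714286=0.0816; V=1.371429+0.114286+0.081633=1.5673
k=4 src: inc=0.081633, refl=0.081633·0.200000=0.0163; V=1.485714+0.081633+0.016327=1.5837
k=5 load: inc=0.016327, refl=0.016327·0.714286=0.0117; V=1.567347+0.016327+0.011662=1.5953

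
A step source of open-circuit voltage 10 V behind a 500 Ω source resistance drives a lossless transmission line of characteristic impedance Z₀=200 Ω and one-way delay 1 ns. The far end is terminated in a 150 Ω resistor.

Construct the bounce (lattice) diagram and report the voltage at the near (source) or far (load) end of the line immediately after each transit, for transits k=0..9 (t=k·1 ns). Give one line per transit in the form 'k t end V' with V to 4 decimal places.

Γ_L=-0.142857, Γ_S=0.428571; launch V₁=10·200/700=2.857143
k=0 src: V=2.8571
k=1 load: inc=2.857143, refl=2.857143·-0.142857=-0.4082; V=0.000000+2.857143+-0.408163=2.4490
k=2 src: inc=-0.408163, refl=-0.408163·0.428571=-0.1749; V=2.857143+-0.408163+-0.174927=2.2741
k=3 load: inc=-0.174927, refl=-0.174927·-0.142857=0.0250; V=2.448980+-0.174927+0.024990=2.2990
k=4 src: inc=0.024990, refl=0.024990·0.428571=0.0107; V=2.274052+0.024990+0.010710=2.3098
k=5 load: inc=0.010710, refl=0.010710·-0.142857=-0.0015; V=2.299042+0.010710+-0.001530=2.3082
k=6 src: inc=-0.001530, refl=-0.001530·0.428571=-0.0007; V=2.309752+-0.001530+-0.000656=2.3076
k=7 load: inc=-0.000656, refl=-0.000656·-0.142857=0.0001; V=2.308222+-0.000656+0.000094=2.3077
k=8 src: inc=0.000094, refl=0.000094·0.428571=0.0000; V=2.307566+0.000094+0.000040=2.3077
k=9 load: inc=0.000040, refl=0.000040·-0.142857=-0.0000; V=2.307660+0.000040+-0.000006=2.3077

0 0 source 2.8571
1 1 load 2.4490
2 2 source 2.2741
3 3 load 2.2990
4 4 source 2.3098
5 5 load 2.3082
6 6 source 2.3076
7 7 load 2.3077
8 8 source 2.3077
9 9 load 2.3077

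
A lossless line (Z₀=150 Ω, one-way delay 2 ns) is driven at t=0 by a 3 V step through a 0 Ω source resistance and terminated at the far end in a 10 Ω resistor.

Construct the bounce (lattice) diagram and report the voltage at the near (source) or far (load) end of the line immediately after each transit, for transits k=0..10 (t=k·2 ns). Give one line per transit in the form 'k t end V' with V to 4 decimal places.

0 0 source 3.0000
1 2 load 0.3750
2 4 source 3.0000
3 6 load 0.7031
4 8 source 3.0000
5 10 load 0.9902
6 12 source 3.0000
7 14 load 1.2415
8 16 source 3.0000
9 18 load 1.4613
10 20 source 3.0000

Γ_L=-0.875000, Γ_S=-1.000000; launch V₁=3·150/150=3.000000
k=0 src: V=3.0000
k=1 load: inc=3.000000, refl=3.000000·-0.875000=-2.6250; V=0.000000+3.000000+-2.625000=0.3750
k=2 src: inc=-2.625000, refl=-2.625000·-1.000000=2.6250; V=3.000000+-2.625000+2.625000=3.0000
k=3 load: inc=2.625000, refl=2.625000·-0.875000=-2.2969; V=0.375000+2.625000+-2.296875=0.7031
k=4 src: inc=-2.296875, refl=-2.296875·-1.000000=2.2969; V=3.000000+-2.296875+2.296875=3.0000
k=5 load: inc=2.296875, refl=2.296875·-0.875000=-2.0098; V=0.703125+2.296875+-2.009766=0.9902
k=6 src: inc=-2.009766, refl=-2.009766·-1.000000=2.0098; V=3.000000+-2.009766+2.009766=3.0000
k=7 load: inc=2.009766, refl=2.009766·-0.875000=-1.7585; V=0.990234+2.009766+-1.758545=1.2415
k=8 src: inc=-1.758545, refl=-1.758545·-1.000000=1.7585; V=3.000000+-1.758545+1.758545=3.0000
k=9 load: inc=1.758545, refl=1.758545·-0.875000=-1.5387; V=1.241455+1.758545+-1.538727=1.4613
k=10 src: inc=-1.538727, refl=-1.538727·-1.000000=1.5387; V=3.000000+-1.538727+1.538727=3.0000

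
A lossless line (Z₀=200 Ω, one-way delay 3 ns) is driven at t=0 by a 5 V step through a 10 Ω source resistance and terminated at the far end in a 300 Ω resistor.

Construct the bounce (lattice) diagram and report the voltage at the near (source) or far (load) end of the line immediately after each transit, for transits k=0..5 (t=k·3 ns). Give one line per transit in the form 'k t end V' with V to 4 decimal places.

0 0 source 4.7619
1 3 load 5.7143
2 6 source 4.8526
3 9 load 4.6803
4 12 source 4.8362
5 15 load 4.8674

Γ_L=0.200000, Γ_S=-0.904762; launch V₁=5·200/210=4.761905
k=0 src: V=4.7619
k=1 load: inc=4.761905, refl=4.761905·0.200000=0.9524; V=0.000000+4.761905+0.952381=5.7143
k=2 src: inc=0.952381, refl=0.952381·-0.904762=-0.8617; V=4.761905+0.952381+-0.861678=4.8526
k=3 load: inc=-0.861678, refl=-0.861678·0.200000=-0.1723; V=5.714286+-0.861678+-0.172336=4.6803
k=4 src: inc=-0.172336, refl=-0.172336·-0.904762=0.1559; V=4.852608+-0.172336+0.155923=4.8362
k=5 load: inc=0.155923, refl=0.155923·0.200000=0.0312; V=4.680272+0.155923+0.031185=4.8674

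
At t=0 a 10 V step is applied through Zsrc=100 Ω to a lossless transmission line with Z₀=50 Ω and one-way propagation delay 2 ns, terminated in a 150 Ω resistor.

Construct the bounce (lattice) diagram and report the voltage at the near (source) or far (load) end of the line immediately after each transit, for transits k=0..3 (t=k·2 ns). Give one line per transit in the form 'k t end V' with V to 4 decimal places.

Γ_L=0.500000, Γ_S=0.333333; launch V₁=10·50/150=3.333333
k=0 src: V=3.3333
k=1 load: inc=3.333333, refl=3.333333·0.500000=1.6667; V=0.000000+3.333333+1.666667=5.0000
k=2 src: inc=1.666667, refl=1.666667·0.333333=0.5556; V=3.333333+1.666667+0.555556=5.5556
k=3 load: inc=0.555556, refl=0.555556·0.500000=0.2778; V=5.000000+0.555556+0.277778=5.8333

0 0 source 3.3333
1 2 load 5.0000
2 4 source 5.5556
3 6 load 5.8333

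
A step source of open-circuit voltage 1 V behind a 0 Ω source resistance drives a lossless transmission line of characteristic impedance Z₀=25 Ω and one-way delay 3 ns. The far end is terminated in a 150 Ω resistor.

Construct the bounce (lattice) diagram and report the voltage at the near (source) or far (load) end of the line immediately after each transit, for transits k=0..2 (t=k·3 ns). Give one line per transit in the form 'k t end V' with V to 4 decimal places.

Γ_L=0.714286, Γ_S=-1.000000; launch V₁=1·25/25=1.000000
k=0 src: V=1.0000
k=1 load: inc=1.000000, refl=1.000000·0.714286=0.7143; V=0.000000+1.000000+0.714286=1.7143
k=2 src: inc=0.714286, refl=0.714286·-1.000000=-0.7143; V=1.000000+0.714286+-0.714286=1.0000

0 0 source 1.0000
1 3 load 1.7143
2 6 source 1.0000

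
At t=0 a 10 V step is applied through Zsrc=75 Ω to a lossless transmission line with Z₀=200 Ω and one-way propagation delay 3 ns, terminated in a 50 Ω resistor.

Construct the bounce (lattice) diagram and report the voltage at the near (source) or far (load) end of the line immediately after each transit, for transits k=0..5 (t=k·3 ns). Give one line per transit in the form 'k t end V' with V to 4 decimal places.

0 0 source 7.2727
1 3 load 2.9091
2 6 source 4.8926
3 9 load 3.7025
4 12 source 4.2434
5 15 load 3.9189

Γ_L=-0.600000, Γ_S=-0.454545; launch V₁=10·200/275=7.272727
k=0 src: V=7.2727
k=1 load: inc=7.272727, refl=7.272727·-0.600000=-4.3636; V=0.000000+7.272727+-4.363636=2.9091
k=2 src: inc=-4.363636, refl=-4.363636·-0.454545=1.9835; V=7.272727+-4.363636+1.983471=4.8926
k=3 load: inc=1.983471, refl=1.983471·-0.600000=-1.1901; V=2.909091+1.983471+-1.190083=3.7025
k=4 src: inc=-1.190083, refl=-1.190083·-0.454545=0.5409; V=4.892562+-1.190083+0.540947=4.2434
k=5 load: inc=0.540947, refl=0.540947·-0.600000=-0.3246; V=3.702479+0.540947+-0.324568=3.9189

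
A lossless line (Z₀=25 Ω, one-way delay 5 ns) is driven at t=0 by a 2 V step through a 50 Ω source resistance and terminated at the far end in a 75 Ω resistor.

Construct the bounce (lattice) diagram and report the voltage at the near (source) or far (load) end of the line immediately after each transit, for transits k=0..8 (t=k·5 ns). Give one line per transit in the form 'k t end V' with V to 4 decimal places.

Γ_L=0.500000, Γ_S=0.333333; launch V₁=2·25/75=0.666667
k=0 src: V=0.6667
k=1 load: inc=0.666667, refl=0.666667·0.500000=0.3333; V=0.000000+0.666667+0.333333=1.0000
k=2 src: inc=0.333333, refl=0.333333·0.333333=0.1111; V=0.666667+0.333333+0.111111=1.1111
k=3 load: inc=0.111111, refl=0.111111·0.500000=0.0556; V=1.000000+0.111111+0.055556=1.1667
k=4 src: inc=0.055556, refl=0.055556·0.333333=0.0185; V=1.111111+0.055556+0.018519=1.1852
k=5 load: inc=0.018519, refl=0.018519·0.500000=0.0093; V=1.166667+0.018519+0.009259=1.1944
k=6 src: inc=0.009259, refl=0.009259·0.333333=0.0031; V=1.185185+0.009259+0.003086=1.1975
k=7 load: inc=0.003086, refl=0.003086·0.500000=0.0015; V=1.194444+0.003086+0.001543=1.1991
k=8 src: inc=0.001543, refl=0.001543·0.333333=0.0005; V=1.197531+0.001543+0.000514=1.1996

0 0 source 0.6667
1 5 load 1.0000
2 10 source 1.1111
3 15 load 1.1667
4 20 source 1.1852
5 25 load 1.1944
6 30 source 1.1975
7 35 load 1.1991
8 40 source 1.1996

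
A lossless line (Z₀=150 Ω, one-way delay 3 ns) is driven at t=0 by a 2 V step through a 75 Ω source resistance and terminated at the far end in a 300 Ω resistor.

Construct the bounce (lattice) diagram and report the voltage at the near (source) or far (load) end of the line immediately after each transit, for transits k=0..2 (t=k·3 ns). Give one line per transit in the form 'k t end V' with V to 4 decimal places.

Γ_L=0.333333, Γ_S=-0.333333; launch V₁=2·150/225=1.333333
k=0 src: V=1.3333
k=1 load: inc=1.333333, refl=1.333333·0.333333=0.4444; V=0.000000+1.333333+0.444444=1.7778
k=2 src: inc=0.444444, refl=0.444444·-0.333333=-0.1481; V=1.333333+0.444444+-0.148148=1.6296

0 0 source 1.3333
1 3 load 1.7778
2 6 source 1.6296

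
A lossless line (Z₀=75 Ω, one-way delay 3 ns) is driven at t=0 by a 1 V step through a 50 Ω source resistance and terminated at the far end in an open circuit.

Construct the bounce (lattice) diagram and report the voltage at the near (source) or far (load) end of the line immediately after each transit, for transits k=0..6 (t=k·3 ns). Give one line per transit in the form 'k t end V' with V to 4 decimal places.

0 0 source 0.6000
1 3 load 1.2000
2 6 source 1.0800
3 9 load 0.9600
4 12 source 0.9840
5 15 load 1.0080
6 18 source 1.0032

Γ_L=1.000000, Γ_S=-0.200000; launch V₁=1·75/125=0.600000
k=0 src: V=0.6000
k=1 load: inc=0.600000, refl=0.600000·1.000000=0.6000; V=0.000000+0.600000+0.600000=1.2000
k=2 src: inc=0.600000, refl=0.600000·-0.200000=-0.1200; V=0.600000+0.600000+-0.120000=1.0800
k=3 load: inc=-0.120000, refl=-0.120000·1.000000=-0.1200; V=1.200000+-0.120000+-0.120000=0.9600
k=4 src: inc=-0.120000, refl=-0.120000·-0.200000=0.0240; V=1.080000+-0.120000+0.024000=0.9840
k=5 load: inc=0.024000, refl=0.024000·1.000000=0.0240; V=0.960000+0.024000+0.024000=1.0080
k=6 src: inc=0.024000, refl=0.024000·-0.200000=-0.0048; V=0.984000+0.024000+-0.004800=1.0032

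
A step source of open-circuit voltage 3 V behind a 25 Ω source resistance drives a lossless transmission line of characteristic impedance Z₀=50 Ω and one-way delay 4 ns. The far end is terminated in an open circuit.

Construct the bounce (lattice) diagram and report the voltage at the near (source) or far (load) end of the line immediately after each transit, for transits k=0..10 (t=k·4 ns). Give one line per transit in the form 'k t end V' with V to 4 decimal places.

Γ_L=1.000000, Γ_S=-0.333333; launch V₁=3·50/75=2.000000
k=0 src: V=2.0000
k=1 load: inc=2.000000, refl=2.000000·1.000000=2.0000; V=0.000000+2.000000+2.000000=4.0000
k=2 src: inc=2.000000, refl=2.000000·-0.333333=-0.6667; V=2.000000+2.000000+-0.666667=3.3333
k=3 load: inc=-0.666667, refl=-0.666667·1.000000=-0.6667; V=4.000000+-0.666667+-0.666667=2.6667
k=4 src: inc=-0.666667, refl=-0.666667·-0.333333=0.2222; V=3.333333+-0.666667+0.222222=2.8889
k=5 load: inc=0.222222, refl=0.222222·1.000000=0.2222; V=2.666667+0.222222+0.222222=3.1111
k=6 src: inc=0.222222, refl=0.222222·-0.333333=-0.0741; V=2.888889+0.222222+-0.074074=3.0370
k=7 load: inc=-0.074074, refl=-0.074074·1.000000=-0.0741; V=3.111111+-0.074074+-0.074074=2.9630
k=8 src: inc=-0.074074, refl=-0.074074·-0.333333=0.0247; V=3.037037+-0.074074+0.024691=2.9877
k=9 load: inc=0.024691, refl=0.024691·1.000000=0.0247; V=2.962963+0.024691+0.024691=3.0123
k=10 src: inc=0.024691, refl=0.024691·-0.333333=-0.0082; V=2.987654+0.024691+-0.008230=3.0041

0 0 source 2.0000
1 4 load 4.0000
2 8 source 3.3333
3 12 load 2.6667
4 16 source 2.8889
5 20 load 3.1111
6 24 source 3.0370
7 28 load 2.9630
8 32 source 2.9877
9 36 load 3.0123
10 40 source 3.0041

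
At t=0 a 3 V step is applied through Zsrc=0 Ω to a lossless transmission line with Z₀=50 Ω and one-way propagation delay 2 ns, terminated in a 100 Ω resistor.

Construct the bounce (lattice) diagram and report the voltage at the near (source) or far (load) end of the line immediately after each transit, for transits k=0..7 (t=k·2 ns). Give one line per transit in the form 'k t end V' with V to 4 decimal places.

0 0 source 3.0000
1 2 load 4.0000
2 4 source 3.0000
3 6 load 2.6667
4 8 source 3.0000
5 10 load 3.1111
6 12 source 3.0000
7 14 load 2.9630

Γ_L=0.333333, Γ_S=-1.000000; launch V₁=3·50/50=3.000000
k=0 src: V=3.0000
k=1 load: inc=3.000000, refl=3.000000·0.333333=1.0000; V=0.000000+3.000000+1.000000=4.0000
k=2 src: inc=1.000000, refl=1.000000·-1.000000=-1.0000; V=3.000000+1.000000+-1.000000=3.0000
k=3 load: inc=-1.000000, refl=-1.000000·0.333333=-0.3333; V=4.000000+-1.000000+-0.333333=2.6667
k=4 src: inc=-0.333333, refl=-0.333333·-1.000000=0.3333; V=3.000000+-0.333333+0.333333=3.0000
k=5 load: inc=0.333333, refl=0.333333·0.333333=0.1111; V=2.666667+0.333333+0.111111=3.1111
k=6 src: inc=0.111111, refl=0.111111·-1.000000=-0.1111; V=3.000000+0.111111+-0.111111=3.0000
k=7 load: inc=-0.111111, refl=-0.111111·0.333333=-0.0370; V=3.111111+-0.111111+-0.037037=2.9630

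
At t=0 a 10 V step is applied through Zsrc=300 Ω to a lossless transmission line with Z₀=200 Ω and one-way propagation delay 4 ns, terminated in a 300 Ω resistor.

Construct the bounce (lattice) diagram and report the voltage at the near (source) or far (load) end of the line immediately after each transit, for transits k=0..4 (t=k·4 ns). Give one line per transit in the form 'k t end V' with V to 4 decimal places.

0 0 source 4.0000
1 4 load 4.8000
2 8 source 4.9600
3 12 load 4.9920
4 16 source 4.9984

Γ_L=0.200000, Γ_S=0.200000; launch V₁=10·200/500=4.000000
k=0 src: V=4.0000
k=1 load: inc=4.000000, refl=4.000000·0.200000=0.8000; V=0.000000+4.000000+0.800000=4.8000
k=2 src: inc=0.800000, refl=0.800000·0.200000=0.1600; V=4.000000+0.800000+0.160000=4.9600
k=3 load: inc=0.160000, refl=0.160000·0.200000=0.0320; V=4.800000+0.160000+0.032000=4.9920
k=4 src: inc=0.032000, refl=0.032000·0.200000=0.0064; V=4.960000+0.032000+0.006400=4.9984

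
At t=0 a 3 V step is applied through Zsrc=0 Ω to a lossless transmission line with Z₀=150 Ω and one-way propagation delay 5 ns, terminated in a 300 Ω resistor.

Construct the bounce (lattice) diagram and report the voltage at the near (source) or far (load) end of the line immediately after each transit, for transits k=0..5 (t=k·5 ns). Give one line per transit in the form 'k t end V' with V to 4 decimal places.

0 0 source 3.0000
1 5 load 4.0000
2 10 source 3.0000
3 15 load 2.6667
4 20 source 3.0000
5 25 load 3.1111

Γ_L=0.333333, Γ_S=-1.000000; launch V₁=3·150/150=3.000000
k=0 src: V=3.0000
k=1 load: inc=3.000000, refl=3.000000·0.333333=1.0000; V=0.000000+3.000000+1.000000=4.0000
k=2 src: inc=1.000000, refl=1.000000·-1.000000=-1.0000; V=3.000000+1.000000+-1.000000=3.0000
k=3 load: inc=-1.000000, refl=-1.000000·0.333333=-0.3333; V=4.000000+-1.000000+-0.333333=2.6667
k=4 src: inc=-0.333333, refl=-0.333333·-1.000000=0.3333; V=3.000000+-0.333333+0.333333=3.0000
k=5 load: inc=0.333333, refl=0.333333·0.333333=0.1111; V=2.666667+0.333333+0.111111=3.1111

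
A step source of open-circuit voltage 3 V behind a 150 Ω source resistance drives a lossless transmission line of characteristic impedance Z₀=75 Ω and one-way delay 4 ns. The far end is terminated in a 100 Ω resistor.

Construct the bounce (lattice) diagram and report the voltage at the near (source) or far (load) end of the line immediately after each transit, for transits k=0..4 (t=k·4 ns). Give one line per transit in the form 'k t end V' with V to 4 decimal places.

0 0 source 1.0000
1 4 load 1.1429
2 8 source 1.1905
3 12 load 1.1973
4 16 source 1.1995

Γ_L=0.142857, Γ_S=0.333333; launch V₁=3·75/225=1.000000
k=0 src: V=1.0000
k=1 load: inc=1.000000, refl=1.000000·0.142857=0.1429; V=0.000000+1.000000+0.142857=1.1429
k=2 src: inc=0.142857, refl=0.142857·0.333333=0.0476; V=1.000000+0.142857+0.047619=1.1905
k=3 load: inc=0.047619, refl=0.047619·0.142857=0.0068; V=1.142857+0.047619+0.006803=1.1973
k=4 src: inc=0.006803, refl=0.006803·0.333333=0.0023; V=1.190476+0.006803+0.002268=1.1995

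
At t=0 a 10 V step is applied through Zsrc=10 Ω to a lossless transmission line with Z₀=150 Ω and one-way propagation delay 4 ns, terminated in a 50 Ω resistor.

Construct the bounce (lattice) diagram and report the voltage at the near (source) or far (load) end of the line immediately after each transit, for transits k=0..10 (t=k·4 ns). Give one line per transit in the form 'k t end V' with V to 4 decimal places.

Γ_L=-0.500000, Γ_S=-0.875000; launch V₁=10·150/160=9.375000
k=0 src: V=9.3750
k=1 load: inc=9.375000, refl=9.375000·-0.500000=-4.6875; V=0.000000+9.375000+-4.687500=4.6875
k=2 src: inc=-4.687500, refl=-4.687500·-0.875000=4.1016; V=9.375000+-4.687500+4.101562=8.7891
k=3 load: inc=4.101562, refl=4.101562·-0.500000=-2.0508; V=4.687500+4.101562+-2.050781=6.7383
k=4 src: inc=-2.050781, refl=-2.050781·-0.875000=1.7944; V=8.789062+-2.050781+1.794434=8.5327
k=5 load: inc=1.794434, refl=1.794434·-0.500000=-0.8972; V=6.738281+1.794434+-0.897217=7.6355
k=6 src: inc=-0.897217, refl=-0.897217·-0.875000=0.7851; V=8.532715+-0.897217+0.785065=8.4206
k=7 load: inc=0.785065, refl=0.785065·-0.500000=-0.3925; V=7.635498+0.785065+-0.392532=8.0280
k=8 src: inc=-0.392532, refl=-0.392532·-0.875000=0.3435; V=8.420563+-0.392532+0.343466=8.3715
k=9 load: inc=0.343466, refl=0.343466·-0.500000=-0.1717; V=8.028030+0.343466+-0.171733=8.1998
k=10 src: inc=-0.171733, refl=-0.171733·-0.875000=0.1503; V=8.371496+-0.171733+0.150266=8.3500

0 0 source 9.3750
1 4 load 4.6875
2 8 source 8.7891
3 12 load 6.7383
4 16 source 8.5327
5 20 load 7.6355
6 24 source 8.4206
7 28 load 8.0280
8 32 source 8.3715
9 36 load 8.1998
10 40 source 8.3500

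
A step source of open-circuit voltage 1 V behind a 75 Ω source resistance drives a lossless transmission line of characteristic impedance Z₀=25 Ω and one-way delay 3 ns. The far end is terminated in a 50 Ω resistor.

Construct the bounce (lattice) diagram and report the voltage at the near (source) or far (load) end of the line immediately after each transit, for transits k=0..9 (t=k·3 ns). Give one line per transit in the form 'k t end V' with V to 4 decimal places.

Γ_L=0.333333, Γ_S=0.500000; launch V₁=1·25/100=0.250000
k=0 src: V=0.2500
k=1 load: inc=0.250000, refl=0.250000·0.333333=0.0833; V=0.000000+0.250000+0.083333=0.3333
k=2 src: inc=0.083333, refl=0.083333·0.500000=0.0417; V=0.250000+0.083333+0.041667=0.3750
k=3 load: inc=0.041667, refl=0.041667·0.333333=0.0139; V=0.333333+0.041667+0.013889=0.3889
k=4 src: inc=0.013889, refl=0.013889·0.500000=0.0069; V=0.375000+0.013889+0.006944=0.3958
k=5 load: inc=0.006944, refl=0.006944·0.333333=0.0023; V=0.388889+0.006944+0.002315=0.3981
k=6 src: inc=0.002315, refl=0.002315·0.500000=0.0012; V=0.395833+0.002315+0.001157=0.3993
k=7 load: inc=0.001157, refl=0.001157·0.333333=0.0004; V=0.398148+0.001157+0.000386=0.3997
k=8 src: inc=0.000386, refl=0.000386·0.500000=0.0002; V=0.399306+0.000386+0.000193=0.3999
k=9 load: inc=0.000193, refl=0.000193·0.333333=0.0001; V=0.399691+0.000193+0.000064=0.3999

0 0 source 0.2500
1 3 load 0.3333
2 6 source 0.3750
3 9 load 0.3889
4 12 source 0.3958
5 15 load 0.3981
6 18 source 0.3993
7 21 load 0.3997
8 24 source 0.3999
9 27 load 0.3999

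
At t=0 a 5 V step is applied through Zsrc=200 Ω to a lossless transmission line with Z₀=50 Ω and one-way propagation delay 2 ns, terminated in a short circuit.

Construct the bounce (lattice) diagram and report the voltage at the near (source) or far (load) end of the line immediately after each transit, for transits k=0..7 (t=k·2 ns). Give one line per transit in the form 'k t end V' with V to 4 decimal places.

0 0 source 1.0000
1 2 load 0.0000
2 4 source -0.6000
3 6 load 0.0000
4 8 source 0.3600
5 10 load 0.0000
6 12 source -0.2160
7 14 load 0.0000

Γ_L=-1.000000, Γ_S=0.600000; launch V₁=5·50/250=1.000000
k=0 src: V=1.0000
k=1 load: inc=1.000000, refl=1.000000·-1.000000=-1.0000; V=0.000000+1.000000+-1.000000=0.0000
k=2 src: inc=-1.000000, refl=-1.000000·0.600000=-0.6000; V=1.000000+-1.000000+-0.600000=-0.6000
k=3 load: inc=-0.600000, refl=-0.600000·-1.000000=0.6000; V=0.000000+-0.600000+0.600000=0.0000
k=4 src: inc=0.600000, refl=0.600000·0.600000=0.3600; V=-0.600000+0.600000+0.360000=0.3600
k=5 load: inc=0.360000, refl=0.360000·-1.000000=-0.3600; V=0.000000+0.360000+-0.360000=0.0000
k=6 src: inc=-0.360000, refl=-0.360000·0.600000=-0.2160; V=0.360000+-0.360000+-0.216000=-0.2160
k=7 load: inc=-0.216000, refl=-0.216000·-1.000000=0.2160; V=0.000000+-0.216000+0.216000=0.0000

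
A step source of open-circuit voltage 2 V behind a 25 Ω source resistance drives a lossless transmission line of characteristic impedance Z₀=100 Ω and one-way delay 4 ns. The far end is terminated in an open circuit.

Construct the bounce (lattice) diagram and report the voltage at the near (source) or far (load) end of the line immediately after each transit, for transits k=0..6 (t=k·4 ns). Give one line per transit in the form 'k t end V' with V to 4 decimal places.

Γ_L=1.000000, Γ_S=-0.600000; launch V₁=2·100/125=1.600000
k=0 src: V=1.6000
k=1 load: inc=1.600000, refl=1.600000·1.000000=1.6000; V=0.000000+1.600000+1.600000=3.2000
k=2 src: inc=1.600000, refl=1.600000·-0.600000=-0.9600; V=1.600000+1.600000+-0.960000=2.2400
k=3 load: inc=-0.960000, refl=-0.960000·1.000000=-0.9600; V=3.200000+-0.960000+-0.960000=1.2800
k=4 src: inc=-0.960000, refl=-0.960000·-0.600000=0.5760; V=2.240000+-0.960000+0.576000=1.8560
k=5 load: inc=0.576000, refl=0.576000·1.000000=0.5760; V=1.280000+0.576000+0.576000=2.4320
k=6 src: inc=0.576000, refl=0.576000·-0.600000=-0.3456; V=1.856000+0.576000+-0.345600=2.0864

0 0 source 1.6000
1 4 load 3.2000
2 8 source 2.2400
3 12 load 1.2800
4 16 source 1.8560
5 20 load 2.4320
6 24 source 2.0864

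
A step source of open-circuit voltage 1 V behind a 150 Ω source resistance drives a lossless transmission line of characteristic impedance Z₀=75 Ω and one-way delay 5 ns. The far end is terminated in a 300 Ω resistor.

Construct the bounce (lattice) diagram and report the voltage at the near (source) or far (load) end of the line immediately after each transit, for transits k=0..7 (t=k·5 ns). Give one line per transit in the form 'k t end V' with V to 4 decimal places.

Γ_L=0.600000, Γ_S=0.333333; launch V₁=1·75/225=0.333333
k=0 src: V=0.3333
k=1 load: inc=0.333333, refl=0.333333·0.600000=0.2000; V=0.000000+0.333333+0.200000=0.5333
k=2 src: inc=0.200000, refl=0.200000·0.333333=0.0667; V=0.333333+0.200000+0.066667=0.6000
k=3 load: inc=0.066667, refl=0.066667·0.600000=0.0400; V=0.533333+0.066667+0.040000=0.6400
k=4 src: inc=0.040000, refl=0.040000·0.333333=0.0133; V=0.600000+0.040000+0.013333=0.6533
k=5 load: inc=0.013333, refl=0.013333·0.600000=0.0080; V=0.640000+0.013333+0.008000=0.6613
k=6 src: inc=0.008000, refl=0.008000·0.333333=0.0027; V=0.653333+0.008000+0.002667=0.6640
k=7 load: inc=0.002667, refl=0.002667·0.600000=0.0016; V=0.661333+0.002667+0.001600=0.6656

0 0 source 0.3333
1 5 load 0.5333
2 10 source 0.6000
3 15 load 0.6400
4 20 source 0.6533
5 25 load 0.6613
6 30 source 0.6640
7 35 load 0.6656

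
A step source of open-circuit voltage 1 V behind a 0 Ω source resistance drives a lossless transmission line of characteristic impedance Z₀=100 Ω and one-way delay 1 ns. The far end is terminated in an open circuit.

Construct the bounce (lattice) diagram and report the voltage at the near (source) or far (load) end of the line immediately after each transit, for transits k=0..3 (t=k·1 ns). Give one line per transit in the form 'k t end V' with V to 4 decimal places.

0 0 source 1.0000
1 1 load 2.0000
2 2 source 1.0000
3 3 load 0.0000

Γ_L=1.000000, Γ_S=-1.000000; launch V₁=1·100/100=1.000000
k=0 src: V=1.0000
k=1 load: inc=1.000000, refl=1.000000·1.000000=1.0000; V=0.000000+1.000000+1.000000=2.0000
k=2 src: inc=1.000000, refl=1.000000·-1.000000=-1.0000; V=1.000000+1.000000+-1.000000=1.0000
k=3 load: inc=-1.000000, refl=-1.000000·1.000000=-1.0000; V=2.000000+-1.000000+-1.000000=0.0000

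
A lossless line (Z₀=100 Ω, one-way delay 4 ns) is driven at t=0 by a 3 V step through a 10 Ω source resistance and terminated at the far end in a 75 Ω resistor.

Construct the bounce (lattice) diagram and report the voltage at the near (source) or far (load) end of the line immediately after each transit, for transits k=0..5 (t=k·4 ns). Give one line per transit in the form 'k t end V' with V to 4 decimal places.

Γ_L=-0.142857, Γ_S=-0.818182; launch V₁=3·100/110=2.727273
k=0 src: V=2.7273
k=1 load: inc=2.727273, refl=2.727273·-0.142857=-0.3896; V=0.000000+2.727273+-0.389610=2.3377
k=2 src: inc=-0.389610, refl=-0.389610·-0.818182=0.3188; V=2.727273+-0.389610+0.318772=2.6564
k=3 load: inc=0.318772, refl=0.318772·-0.142857=-0.0455; V=2.337662+0.318772+-0.045539=2.6109
k=4 src: inc=-0.045539, refl=-0.045539·-0.818182=0.0373; V=2.656434+-0.045539+0.037259=2.6482
k=5 load: inc=0.037259, refl=0.037259·-0.142857=-0.0053; V=2.610896+0.037259+-0.005323=2.6428

0 0 source 2.7273
1 4 load 2.3377
2 8 source 2.6564
3 12 load 2.6109
4 16 source 2.6482
5 20 load 2.6428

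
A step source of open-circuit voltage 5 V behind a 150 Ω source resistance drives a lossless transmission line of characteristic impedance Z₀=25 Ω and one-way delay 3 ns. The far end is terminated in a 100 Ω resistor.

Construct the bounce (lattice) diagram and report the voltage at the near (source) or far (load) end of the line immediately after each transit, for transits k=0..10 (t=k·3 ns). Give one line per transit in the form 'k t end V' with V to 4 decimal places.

Γ_L=0.600000, Γ_S=0.714286; launch V₁=5·25/175=0.714286
k=0 src: V=0.7143
k=1 load: inc=0.714286, refl=0.714286·0.600000=0.4286; V=0.000000+0.714286+0.428571=1.1429
k=2 src: inc=0.428571, refl=0.428571·0.714286=0.3061; V=0.714286+0.428571+0.306122=1.4490
k=3 load: inc=0.306122, refl=0.306122·0.600000=0.1837; V=1.142857+0.306122+0.183673=1.6327
k=4 src: inc=0.183673, refl=0.183673·0.714286=0.1312; V=1.448980+0.183673+0.131195=1.7638
k=5 load: inc=0.131195, refl=0.131195·0.600000=0.0787; V=1.632653+0.131195+0.078717=1.8426
k=6 src: inc=0.078717, refl=0.078717·0.714286=0.0562; V=1.763848+0.078717+0.056227=1.8988
k=7 load: inc=0.056227, refl=0.056227·0.600000=0.0337; V=1.842566+0.056227+0.033736=1.9325
k=8 src: inc=0.033736, refl=0.033736·0.714286=0.0241; V=1.898792+0.033736+0.024097=1.9566
k=9 load: inc=0.024097, refl=0.024097·0.600000=0.0145; V=1.932528+0.024097+0.014458=1.9711
k=10 src: inc=0.014458, refl=0.014458·0.714286=0.0103; V=1.956625+0.014458+0.010327=1.9814

0 0 source 0.7143
1 3 load 1.1429
2 6 source 1.4490
3 9 load 1.6327
4 12 source 1.7638
5 15 load 1.8426
6 18 source 1.8988
7 21 load 1.9325
8 24 source 1.9566
9 27 load 1.9711
10 30 source 1.9814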